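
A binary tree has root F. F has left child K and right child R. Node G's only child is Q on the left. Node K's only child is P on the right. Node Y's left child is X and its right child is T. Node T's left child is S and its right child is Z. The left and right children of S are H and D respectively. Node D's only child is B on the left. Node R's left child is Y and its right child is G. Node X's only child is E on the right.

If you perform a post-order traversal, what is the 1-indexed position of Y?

11

Post-order visits the left subtree, then the right subtree, then the node.
At F: go left to K.
  At K: no left child.
  At K: go right to P.
    P is a leaf — visit P.
  Visit K.
At F: go right to R.
  At R: go left to Y.
    At Y: go left to X.
      At X: no left child.
      At X: go right to E.
        E is a leaf — visit E.
      Visit X.
    At Y: go right to T.
      At T: go left to S.
        At S: go left to H.
          H is a leaf — visit H.
        At S: go right to D.
          At D: go left to B.
            B is a leaf — visit B.
          At D: no right child.
          Visit D.
        Visit S.
      At T: go right to Z.
        Z is a leaf — visit Z.
      Visit T.
    Visit Y.
  At R: go right to G.
    At G: go left to Q.
      Q is a leaf — visit Q.
    At G: no right child.
    Visit G.
  Visit R.
Visit F.
Full post-order sequence: P, K, E, X, H, B, D, S, Z, T, Y, Q, G, R, F.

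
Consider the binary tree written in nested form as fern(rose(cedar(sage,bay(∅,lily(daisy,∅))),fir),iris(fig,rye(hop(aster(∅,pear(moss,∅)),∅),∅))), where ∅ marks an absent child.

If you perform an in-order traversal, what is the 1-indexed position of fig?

In-order visits the left subtree, then the node, then the right subtree.
At fern: go left to rose.
  At rose: go left to cedar.
    At cedar: go left to sage.
      sage is a leaf — visit sage.
    Visit cedar.
    At cedar: go right to bay.
      At bay: no left child.
      Visit bay.
      At bay: go right to lily.
        At lily: go left to daisy.
          daisy is a leaf — visit daisy.
        Visit lily.
        At lily: no right child.
  Visit rose.
  At rose: go right to fir.
    fir is a leaf — visit fir.
Visit fern.
At fern: go right to iris.
  At iris: go left to fig.
    fig is a leaf — visit fig.
  Visit iris.
  At iris: go right to rye.
    At rye: go left to hop.
      At hop: go left to aster.
        At aster: no left child.
        Visit aster.
        At aster: go right to pear.
          At pear: go left to moss.
            moss is a leaf — visit moss.
          Visit pear.
          At pear: no right child.
      Visit hop.
      At hop: no right child.
    Visit rye.
    At rye: no right child.
Full in-order sequence: sage, cedar, bay, daisy, lily, rose, fir, fern, fig, iris, aster, moss, pear, hop, rye.

9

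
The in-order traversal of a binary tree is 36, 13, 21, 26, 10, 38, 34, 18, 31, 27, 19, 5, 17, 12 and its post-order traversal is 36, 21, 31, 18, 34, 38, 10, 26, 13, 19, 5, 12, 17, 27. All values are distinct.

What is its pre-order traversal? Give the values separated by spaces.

27 13 36 26 21 10 38 34 18 31 17 5 19 12

The last element of post-order is the root; it splits in-order into left and right subtrees.
Root 27: left subtree has 9 nodes {36, 13, 21, 26, 10, 38, 34, 18, 31}, right has 4 {19, 5, 17, 12}.
  Root 13: left subtree has 1 node {36}, right has 7 {21, 26, 10, 38, 34, 18, 31}.
    Root 26: left subtree has 1 node {21}, right has 5 {10, 38, 34, 18, 31}.
      Root 10: left subtree has 0 nodes { }, right has 4 {38, 34, 18, 31}.
        Root 38: left subtree has 0 nodes { }, right has 3 {34, 18, 31}.
          Root 34: left subtree has 0 nodes { }, right has 2 {18, 31}.
            Root 18: left subtree has 0 nodes { }, right has 1 {31}.
  Root 17: left subtree has 2 nodes {19, 5}, right has 1 {12}.
    Root 5: left subtree has 1 node {19}, right has 0 { }.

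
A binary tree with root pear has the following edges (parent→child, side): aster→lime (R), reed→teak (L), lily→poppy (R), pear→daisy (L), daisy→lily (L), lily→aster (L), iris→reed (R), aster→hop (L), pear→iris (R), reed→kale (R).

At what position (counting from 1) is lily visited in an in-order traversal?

In-order visits the left subtree, then the node, then the right subtree.
At pear: go left to daisy.
  At daisy: go left to lily.
    At lily: go left to aster.
      At aster: go left to hop.
        hop is a leaf — visit hop.
      Visit aster.
      At aster: go right to lime.
        lime is a leaf — visit lime.
    Visit lily.
    At lily: go right to poppy.
      poppy is a leaf — visit poppy.
  Visit daisy.
  At daisy: no right child.
Visit pear.
At pear: go right to iris.
  At iris: no left child.
  Visit iris.
  At iris: go right to reed.
    At reed: go left to teak.
      teak is a leaf — visit teak.
    Visit reed.
    At reed: go right to kale.
      kale is a leaf — visit kale.
Full in-order sequence: hop, aster, lime, lily, poppy, daisy, pear, iris, teak, reed, kale.

4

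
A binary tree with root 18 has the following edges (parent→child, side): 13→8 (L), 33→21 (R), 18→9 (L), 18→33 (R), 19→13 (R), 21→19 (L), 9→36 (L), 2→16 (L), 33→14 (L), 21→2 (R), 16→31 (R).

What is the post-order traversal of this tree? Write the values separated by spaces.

36 9 14 8 13 19 31 16 2 21 33 18

Post-order visits the left subtree, then the right subtree, then the node.
At 18: go left to 9.
  At 9: go left to 36.
    36 is a leaf — visit 36.
  At 9: no right child.
  Visit 9.
At 18: go right to 33.
  At 33: go left to 14.
    14 is a leaf — visit 14.
  At 33: go right to 21.
    At 21: go left to 19.
      At 19: no left child.
      At 19: go right to 13.
        At 13: go left to 8.
          8 is a leaf — visit 8.
        At 13: no right child.
        Visit 13.
      Visit 19.
    At 21: go right to 2.
      At 2: go left to 16.
        At 16: no left child.
        At 16: go right to 31.
          31 is a leaf — visit 31.
        Visit 16.
      At 2: no right child.
      Visit 2.
    Visit 21.
  Visit 33.
Visit 18.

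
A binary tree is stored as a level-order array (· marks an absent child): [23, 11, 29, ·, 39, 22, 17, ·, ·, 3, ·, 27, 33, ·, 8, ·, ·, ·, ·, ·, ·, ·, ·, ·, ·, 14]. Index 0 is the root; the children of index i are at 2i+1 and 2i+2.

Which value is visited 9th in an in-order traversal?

29

In-order visits the left subtree, then the node, then the right subtree.
At 23: go left to 11.
  At 11: no left child.
  Visit 11.
  At 11: go right to 39.
    At 39: go left to 3.
      3 is a leaf — visit 3.
    Visit 39.
    At 39: no right child.
Visit 23.
At 23: go right to 29.
  At 29: go left to 22.
    At 22: go left to 27.
      27 is a leaf — visit 27.
    Visit 22.
    At 22: go right to 33.
      At 33: go left to 14.
        14 is a leaf — visit 14.
      Visit 33.
      At 33: no right child.
  Visit 29.
  At 29: go right to 17.
    At 17: no left child.
    Visit 17.
    At 17: go right to 8.
      8 is a leaf — visit 8.
Full in-order sequence: 11, 3, 39, 23, 27, 22, 14, 33, 29, 17, 8.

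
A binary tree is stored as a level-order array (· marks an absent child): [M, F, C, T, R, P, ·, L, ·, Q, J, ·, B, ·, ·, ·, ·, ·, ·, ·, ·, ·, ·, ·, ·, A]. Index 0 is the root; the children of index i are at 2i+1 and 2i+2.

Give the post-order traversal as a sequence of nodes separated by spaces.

L T Q J R F A B P C M

Post-order visits the left subtree, then the right subtree, then the node.
At M: go left to F.
  At F: go left to T.
    At T: go left to L.
      L is a leaf — visit L.
    At T: no right child.
    Visit T.
  At F: go right to R.
    At R: go left to Q.
      Q is a leaf — visit Q.
    At R: go right to J.
      J is a leaf — visit J.
    Visit R.
  Visit F.
At M: go right to C.
  At C: go left to P.
    At P: no left child.
    At P: go right to B.
      At B: go left to A.
        A is a leaf — visit A.
      At B: no right child.
      Visit B.
    Visit P.
  At C: no right child.
  Visit C.
Visit M.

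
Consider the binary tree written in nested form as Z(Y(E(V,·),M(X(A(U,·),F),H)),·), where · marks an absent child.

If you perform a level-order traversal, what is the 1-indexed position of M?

4

Level-order visits nodes level by level from the root, left to right within each level.
Level 0: Z
Level 1: Y
Level 2: E, M
Level 3: V, X, H
Level 4: A, F
Level 5: U
Full level-order sequence: Z, Y, E, M, V, X, H, A, F, U.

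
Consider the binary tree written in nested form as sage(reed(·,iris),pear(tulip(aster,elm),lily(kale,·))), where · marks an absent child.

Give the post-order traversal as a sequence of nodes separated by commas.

iris, reed, aster, elm, tulip, kale, lily, pear, sage

Post-order visits the left subtree, then the right subtree, then the node.
At sage: go left to reed.
  At reed: no left child.
  At reed: go right to iris.
    iris is a leaf — visit iris.
  Visit reed.
At sage: go right to pear.
  At pear: go left to tulip.
    At tulip: go left to aster.
      aster is a leaf — visit aster.
    At tulip: go right to elm.
      elm is a leaf — visit elm.
    Visit tulip.
  At pear: go right to lily.
    At lily: go left to kale.
      kale is a leaf — visit kale.
    At lily: no right child.
    Visit lily.
  Visit pear.
Visit sage.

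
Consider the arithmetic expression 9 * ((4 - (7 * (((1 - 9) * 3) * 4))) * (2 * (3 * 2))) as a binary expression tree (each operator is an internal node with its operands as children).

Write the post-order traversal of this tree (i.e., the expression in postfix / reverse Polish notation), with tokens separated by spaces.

Post-order on an expression tree gives postfix notation: for each operator, emit left operand, right operand, then the operator.

9 4 7 1 9 - 3 * 4 * * - 2 3 2 * * * *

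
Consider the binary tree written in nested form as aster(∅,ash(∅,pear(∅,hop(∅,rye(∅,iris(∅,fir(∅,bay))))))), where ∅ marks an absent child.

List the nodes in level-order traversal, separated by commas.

Level-order visits nodes level by level from the root, left to right within each level.
Level 0: aster
Level 1: ash
Level 2: pear
Level 3: hop
Level 4: rye
Level 5: iris
Level 6: fir
Level 7: bay

aster, ash, pear, hop, rye, iris, fir, bay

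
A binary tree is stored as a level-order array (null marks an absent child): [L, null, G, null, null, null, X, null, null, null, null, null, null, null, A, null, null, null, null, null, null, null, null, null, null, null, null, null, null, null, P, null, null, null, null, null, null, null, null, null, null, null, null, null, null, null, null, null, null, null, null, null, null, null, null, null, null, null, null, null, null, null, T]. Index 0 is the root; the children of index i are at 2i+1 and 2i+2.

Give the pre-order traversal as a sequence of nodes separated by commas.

Pre-order visits the node, then its left subtree, then its right subtree.
Visit L.
At L: no left child.
At L: go right to G.
  Visit G.
  At G: no left child.
  At G: go right to X.
    Visit X.
    At X: no left child.
    At X: go right to A.
      Visit A.
      At A: no left child.
      At A: go right to P.
        Visit P.
        At P: no left child.
        At P: go right to T.
          T is a leaf — visit T.

L, G, X, A, P, T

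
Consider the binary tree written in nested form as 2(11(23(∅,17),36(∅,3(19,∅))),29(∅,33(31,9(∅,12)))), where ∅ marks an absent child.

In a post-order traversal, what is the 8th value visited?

Post-order visits the left subtree, then the right subtree, then the node.
At 2: go left to 11.
  At 11: go left to 23.
    At 23: no left child.
    At 23: go right to 17.
      17 is a leaf — visit 17.
    Visit 23.
  At 11: go right to 36.
    At 36: no left child.
    At 36: go right to 3.
      At 3: go left to 19.
        19 is a leaf — visit 19.
      At 3: no right child.
      Visit 3.
    Visit 36.
  Visit 11.
At 2: go right to 29.
  At 29: no left child.
  At 29: go right to 33.
    At 33: go left to 31.
      31 is a leaf — visit 31.
    At 33: go right to 9.
      At 9: no left child.
      At 9: go right to 12.
        12 is a leaf — visit 12.
      Visit 9.
    Visit 33.
  Visit 29.
Visit 2.
Full post-order sequence: 17, 23, 19, 3, 36, 11, 31, 12, 9, 33, 29, 2.

12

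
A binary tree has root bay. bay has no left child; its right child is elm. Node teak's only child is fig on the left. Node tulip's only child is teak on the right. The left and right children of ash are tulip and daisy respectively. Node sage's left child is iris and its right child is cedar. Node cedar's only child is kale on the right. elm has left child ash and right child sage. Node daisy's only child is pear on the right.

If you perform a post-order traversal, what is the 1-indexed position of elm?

11

Post-order visits the left subtree, then the right subtree, then the node.
At bay: no left child.
At bay: go right to elm.
  At elm: go left to ash.
    At ash: go left to tulip.
      At tulip: no left child.
      At tulip: go right to teak.
        At teak: go left to fig.
          fig is a leaf — visit fig.
        At teak: no right child.
        Visit teak.
      Visit tulip.
    At ash: go right to daisy.
      At daisy: no left child.
      At daisy: go right to pear.
        pear is a leaf — visit pear.
      Visit daisy.
    Visit ash.
  At elm: go right to sage.
    At sage: go left to iris.
      iris is a leaf — visit iris.
    At sage: go right to cedar.
      At cedar: no left child.
      At cedar: go right to kale.
        kale is a leaf — visit kale.
      Visit cedar.
    Visit sage.
  Visit elm.
Visit bay.
Full post-order sequence: fig, teak, tulip, pear, daisy, ash, iris, kale, cedar, sage, elm, bay.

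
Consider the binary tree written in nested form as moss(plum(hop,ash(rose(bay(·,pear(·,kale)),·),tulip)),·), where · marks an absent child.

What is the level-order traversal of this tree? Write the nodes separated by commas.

Level-order visits nodes level by level from the root, left to right within each level.
Level 0: moss
Level 1: plum
Level 2: hop, ash
Level 3: rose, tulip
Level 4: bay
Level 5: pear
Level 6: kale

moss, plum, hop, ash, rose, tulip, bay, pear, kale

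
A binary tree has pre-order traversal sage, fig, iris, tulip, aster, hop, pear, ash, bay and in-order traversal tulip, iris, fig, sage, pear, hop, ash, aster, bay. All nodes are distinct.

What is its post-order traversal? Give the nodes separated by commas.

The first element of pre-order is the root; it splits in-order into left and right subtrees.
Root sage: left subtree has 3 nodes {tulip, iris, fig}, right has 5 {pear, hop, ash, aster, bay}.
  Root fig: left subtree has 2 nodes {tulip, iris}, right has 0 { }.
    Root iris: left subtree has 1 node {tulip}, right has 0 { }.
  Root aster: left subtree has 3 nodes {pear, hop, ash}, right has 1 {bay}.
    Root hop: left subtree has 1 node {pear}, right has 1 {ash}.

tulip, iris, fig, pear, ash, hop, bay, aster, sage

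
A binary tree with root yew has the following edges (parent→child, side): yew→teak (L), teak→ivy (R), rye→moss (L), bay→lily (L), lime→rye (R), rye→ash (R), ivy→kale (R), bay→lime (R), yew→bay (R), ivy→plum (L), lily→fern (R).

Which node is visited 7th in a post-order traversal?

moss

Post-order visits the left subtree, then the right subtree, then the node.
At yew: go left to teak.
  At teak: no left child.
  At teak: go right to ivy.
    At ivy: go left to plum.
      plum is a leaf — visit plum.
    At ivy: go right to kale.
      kale is a leaf — visit kale.
    Visit ivy.
  Visit teak.
At yew: go right to bay.
  At bay: go left to lily.
    At lily: no left child.
    At lily: go right to fern.
      fern is a leaf — visit fern.
    Visit lily.
  At bay: go right to lime.
    At lime: no left child.
    At lime: go right to rye.
      At rye: go left to moss.
        moss is a leaf — visit moss.
      At rye: go right to ash.
        ash is a leaf — visit ash.
      Visit rye.
    Visit lime.
  Visit bay.
Visit yew.
Full post-order sequence: plum, kale, ivy, teak, fern, lily, moss, ash, rye, lime, bay, yew.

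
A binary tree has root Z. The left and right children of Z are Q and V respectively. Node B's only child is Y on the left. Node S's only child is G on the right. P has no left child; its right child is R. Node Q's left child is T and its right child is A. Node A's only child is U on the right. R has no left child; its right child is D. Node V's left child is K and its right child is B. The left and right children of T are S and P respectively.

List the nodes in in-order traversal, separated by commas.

S, G, T, P, R, D, Q, A, U, Z, K, V, Y, B

In-order visits the left subtree, then the node, then the right subtree.
At Z: go left to Q.
  At Q: go left to T.
    At T: go left to S.
      At S: no left child.
      Visit S.
      At S: go right to G.
        G is a leaf — visit G.
    Visit T.
    At T: go right to P.
      At P: no left child.
      Visit P.
      At P: go right to R.
        At R: no left child.
        Visit R.
        At R: go right to D.
          D is a leaf — visit D.
  Visit Q.
  At Q: go right to A.
    At A: no left child.
    Visit A.
    At A: go right to U.
      U is a leaf — visit U.
Visit Z.
At Z: go right to V.
  At V: go left to K.
    K is a leaf — visit K.
  Visit V.
  At V: go right to B.
    At B: go left to Y.
      Y is a leaf — visit Y.
    Visit B.
    At B: no right child.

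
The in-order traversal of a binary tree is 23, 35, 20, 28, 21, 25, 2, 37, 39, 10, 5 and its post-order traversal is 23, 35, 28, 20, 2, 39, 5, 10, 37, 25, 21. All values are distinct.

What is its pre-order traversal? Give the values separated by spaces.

21 20 35 23 28 25 37 2 10 39 5

The last element of post-order is the root; it splits in-order into left and right subtrees.
Root 21: left subtree has 4 nodes {23, 35, 20, 28}, right has 6 {25, 2, 37, 39, 10, 5}.
  Root 20: left subtree has 2 nodes {23, 35}, right has 1 {28}.
    Root 35: left subtree has 1 node {23}, right has 0 { }.
  Root 25: left subtree has 0 nodes { }, right has 5 {2, 37, 39, 10, 5}.
    Root 37: left subtree has 1 node {2}, right has 3 {39, 10, 5}.
      Root 10: left subtree has 1 node {39}, right has 1 {5}.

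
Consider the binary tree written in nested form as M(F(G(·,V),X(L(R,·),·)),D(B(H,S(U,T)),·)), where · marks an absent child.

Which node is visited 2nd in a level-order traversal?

Level-order visits nodes level by level from the root, left to right within each level.
Level 0: M
Level 1: F, D
Level 2: G, X, B
Level 3: V, L, H, S
Level 4: R, U, T
Full level-order sequence: M, F, D, G, X, B, V, L, H, S, R, U, T.

F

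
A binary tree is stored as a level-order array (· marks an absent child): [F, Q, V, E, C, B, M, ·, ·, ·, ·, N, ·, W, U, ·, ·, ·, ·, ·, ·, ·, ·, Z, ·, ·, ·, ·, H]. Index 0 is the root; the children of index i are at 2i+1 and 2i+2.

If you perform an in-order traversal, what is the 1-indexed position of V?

8

In-order visits the left subtree, then the node, then the right subtree.
At F: go left to Q.
  At Q: go left to E.
    E is a leaf — visit E.
  Visit Q.
  At Q: go right to C.
    C is a leaf — visit C.
Visit F.
At F: go right to V.
  At V: go left to B.
    At B: go left to N.
      At N: go left to Z.
        Z is a leaf — visit Z.
      Visit N.
      At N: no right child.
    Visit B.
    At B: no right child.
  Visit V.
  At V: go right to M.
    At M: go left to W.
      At W: no left child.
      Visit W.
      At W: go right to H.
        H is a leaf — visit H.
    Visit M.
    At M: go right to U.
      U is a leaf — visit U.
Full in-order sequence: E, Q, C, F, Z, N, B, V, W, H, M, U.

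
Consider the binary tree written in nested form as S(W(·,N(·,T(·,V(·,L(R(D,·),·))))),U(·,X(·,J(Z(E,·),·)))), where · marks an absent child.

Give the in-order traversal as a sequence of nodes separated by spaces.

In-order visits the left subtree, then the node, then the right subtree.
At S: go left to W.
  At W: no left child.
  Visit W.
  At W: go right to N.
    At N: no left child.
    Visit N.
    At N: go right to T.
      At T: no left child.
      Visit T.
      At T: go right to V.
        At V: no left child.
        Visit V.
        At V: go right to L.
          At L: go left to R.
            At R: go left to D.
              D is a leaf — visit D.
            Visit R.
            At R: no right child.
          Visit L.
          At L: no right child.
Visit S.
At S: go right to U.
  At U: no left child.
  Visit U.
  At U: go right to X.
    At X: no left child.
    Visit X.
    At X: go right to J.
      At J: go left to Z.
        At Z: go left to E.
          E is a leaf — visit E.
        Visit Z.
        At Z: no right child.
      Visit J.
      At J: no right child.

W N T V D R L S U X E Z J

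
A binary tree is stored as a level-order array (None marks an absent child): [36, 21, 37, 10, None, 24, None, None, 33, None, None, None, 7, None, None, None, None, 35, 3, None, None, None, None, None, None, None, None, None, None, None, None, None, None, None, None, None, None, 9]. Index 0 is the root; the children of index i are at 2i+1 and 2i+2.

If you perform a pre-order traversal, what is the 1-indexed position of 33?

Pre-order visits the node, then its left subtree, then its right subtree.
Visit 36.
At 36: go left to 21.
  Visit 21.
  At 21: go left to 10.
    Visit 10.
    At 10: no left child.
    At 10: go right to 33.
      Visit 33.
      At 33: go left to 35.
        35 is a leaf — visit 35.
      At 33: go right to 3.
        Visit 3.
        At 3: go left to 9.
          9 is a leaf — visit 9.
        At 3: no right child.
  At 21: no right child.
At 36: go right to 37.
  Visit 37.
  At 37: go left to 24.
    Visit 24.
    At 24: no left child.
    At 24: go right to 7.
      7 is a leaf — visit 7.
  At 37: no right child.
Full pre-order sequence: 36, 21, 10, 33, 35, 3, 9, 37, 24, 7.

4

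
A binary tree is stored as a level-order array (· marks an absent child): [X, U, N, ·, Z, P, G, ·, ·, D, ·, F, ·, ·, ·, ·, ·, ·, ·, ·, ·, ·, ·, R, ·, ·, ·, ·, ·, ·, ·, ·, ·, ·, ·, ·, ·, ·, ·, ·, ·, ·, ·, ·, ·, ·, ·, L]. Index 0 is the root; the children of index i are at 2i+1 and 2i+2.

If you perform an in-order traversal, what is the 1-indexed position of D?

2

In-order visits the left subtree, then the node, then the right subtree.
At X: go left to U.
  At U: no left child.
  Visit U.
  At U: go right to Z.
    At Z: go left to D.
      D is a leaf — visit D.
    Visit Z.
    At Z: no right child.
Visit X.
At X: go right to N.
  At N: go left to P.
    At P: go left to F.
      At F: go left to R.
        At R: go left to L.
          L is a leaf — visit L.
        Visit R.
        At R: no right child.
      Visit F.
      At F: no right child.
    Visit P.
    At P: no right child.
  Visit N.
  At N: go right to G.
    G is a leaf — visit G.
Full in-order sequence: U, D, Z, X, L, R, F, P, N, G.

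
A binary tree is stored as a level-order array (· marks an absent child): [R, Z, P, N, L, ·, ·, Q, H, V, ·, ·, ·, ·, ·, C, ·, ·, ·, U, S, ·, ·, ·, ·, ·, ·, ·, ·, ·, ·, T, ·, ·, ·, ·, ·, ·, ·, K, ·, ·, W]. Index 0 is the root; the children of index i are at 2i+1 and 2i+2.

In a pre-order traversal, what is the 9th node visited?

Pre-order visits the node, then its left subtree, then its right subtree.
Visit R.
At R: go left to Z.
  Visit Z.
  At Z: go left to N.
    Visit N.
    At N: go left to Q.
      Visit Q.
      At Q: go left to C.
        Visit C.
        At C: go left to T.
          T is a leaf — visit T.
        At C: no right child.
      At Q: no right child.
    At N: go right to H.
      H is a leaf — visit H.
  At Z: go right to L.
    Visit L.
    At L: go left to V.
      Visit V.
      At V: go left to U.
        Visit U.
        At U: go left to K.
          K is a leaf — visit K.
        At U: no right child.
      At V: go right to S.
        Visit S.
        At S: no left child.
        At S: go right to W.
          W is a leaf — visit W.
    At L: no right child.
At R: go right to P.
  P is a leaf — visit P.
Full pre-order sequence: R, Z, N, Q, C, T, H, L, V, U, K, S, W, P.

V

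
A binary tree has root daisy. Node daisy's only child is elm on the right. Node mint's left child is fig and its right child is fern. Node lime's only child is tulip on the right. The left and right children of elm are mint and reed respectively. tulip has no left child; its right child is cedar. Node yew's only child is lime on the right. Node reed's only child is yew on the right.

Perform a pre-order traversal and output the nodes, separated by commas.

Pre-order visits the node, then its left subtree, then its right subtree.
Visit daisy.
At daisy: no left child.
At daisy: go right to elm.
  Visit elm.
  At elm: go left to mint.
    Visit mint.
    At mint: go left to fig.
      fig is a leaf — visit fig.
    At mint: go right to fern.
      fern is a leaf — visit fern.
  At elm: go right to reed.
    Visit reed.
    At reed: no left child.
    At reed: go right to yew.
      Visit yew.
      At yew: no left child.
      At yew: go right to lime.
        Visit lime.
        At lime: no left child.
        At lime: go right to tulip.
          Visit tulip.
          At tulip: no left child.
          At tulip: go right to cedar.
            cedar is a leaf — visit cedar.

daisy, elm, mint, fig, fern, reed, yew, lime, tulip, cedar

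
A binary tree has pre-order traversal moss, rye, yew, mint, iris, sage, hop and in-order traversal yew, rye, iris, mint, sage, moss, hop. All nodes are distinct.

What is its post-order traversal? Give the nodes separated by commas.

The first element of pre-order is the root; it splits in-order into left and right subtrees.
Root moss: left subtree has 5 nodes {yew, rye, iris, mint, sage}, right has 1 {hop}.
  Root rye: left subtree has 1 node {yew}, right has 3 {iris, mint, sage}.
    Root mint: left subtree has 1 node {iris}, right has 1 {sage}.

yew, iris, sage, mint, rye, hop, moss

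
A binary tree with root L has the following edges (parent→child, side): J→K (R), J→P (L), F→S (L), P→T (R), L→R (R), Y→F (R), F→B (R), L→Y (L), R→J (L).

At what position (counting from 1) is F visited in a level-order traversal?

Level-order visits nodes level by level from the root, left to right within each level.
Level 0: L
Level 1: Y, R
Level 2: F, J
Level 3: S, B, P, K
Level 4: T
Full level-order sequence: L, Y, R, F, J, S, B, P, K, T.

4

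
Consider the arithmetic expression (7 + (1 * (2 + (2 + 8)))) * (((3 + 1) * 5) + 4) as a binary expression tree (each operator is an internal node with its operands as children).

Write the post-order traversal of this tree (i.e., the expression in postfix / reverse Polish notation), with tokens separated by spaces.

Post-order on an expression tree gives postfix notation: for each operator, emit left operand, right operand, then the operator.

7 1 2 2 8 + + * + 3 1 + 5 * 4 + *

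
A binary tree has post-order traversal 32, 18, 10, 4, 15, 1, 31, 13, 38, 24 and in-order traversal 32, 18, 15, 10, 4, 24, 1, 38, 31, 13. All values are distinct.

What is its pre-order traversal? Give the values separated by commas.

The last element of post-order is the root; it splits in-order into left and right subtrees.
Root 24: left subtree has 5 nodes {32, 18, 15, 10, 4}, right has 4 {1, 38, 31, 13}.
  Root 15: left subtree has 2 nodes {32, 18}, right has 2 {10, 4}.
    Root 18: left subtree has 1 node {32}, right has 0 { }.
    Root 4: left subtree has 1 node {10}, right has 0 { }.
  Root 38: left subtree has 1 node {1}, right has 2 {31, 13}.
    Root 13: left subtree has 1 node {31}, right has 0 { }.

24, 15, 18, 32, 4, 10, 38, 1, 13, 31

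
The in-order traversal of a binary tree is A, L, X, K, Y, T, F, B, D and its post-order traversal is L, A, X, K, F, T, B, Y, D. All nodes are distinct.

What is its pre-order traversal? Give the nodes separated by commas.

The last element of post-order is the root; it splits in-order into left and right subtrees.
Root D: left subtree has 8 nodes {A, L, X, K, Y, T, F, B}, right has 0 { }.
  Root Y: left subtree has 4 nodes {A, L, X, K}, right has 3 {T, F, B}.
    Root K: left subtree has 3 nodes {A, L, X}, right has 0 { }.
      Root X: left subtree has 2 nodes {A, L}, right has 0 { }.
        Root A: left subtree has 0 nodes { }, right has 1 {L}.
    Root B: left subtree has 2 nodes {T, F}, right has 0 { }.
      Root T: left subtree has 0 nodes { }, right has 1 {F}.

D, Y, K, X, A, L, B, T, F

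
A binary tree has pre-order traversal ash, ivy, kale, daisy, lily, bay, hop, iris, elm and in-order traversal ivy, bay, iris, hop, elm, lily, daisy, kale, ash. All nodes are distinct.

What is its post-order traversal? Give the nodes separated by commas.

The first element of pre-order is the root; it splits in-order into left and right subtrees.
Root ash: left subtree has 8 nodes {ivy, bay, iris, hop, elm, lily, daisy, kale}, right has 0 { }.
  Root ivy: left subtree has 0 nodes { }, right has 7 {bay, iris, hop, elm, lily, daisy, kale}.
    Root kale: left subtree has 6 nodes {bay, iris, hop, elm, lily, daisy}, right has 0 { }.
      Root daisy: left subtree has 5 nodes {bay, iris, hop, elm, lily}, right has 0 { }.
        Root lily: left subtree has 4 nodes {bay, iris, hop, elm}, right has 0 { }.
          Root bay: left subtree has 0 nodes { }, right has 3 {iris, hop, elm}.
            Root hop: left subtree has 1 node {iris}, right has 1 {elm}.

iris, elm, hop, bay, lily, daisy, kale, ivy, ash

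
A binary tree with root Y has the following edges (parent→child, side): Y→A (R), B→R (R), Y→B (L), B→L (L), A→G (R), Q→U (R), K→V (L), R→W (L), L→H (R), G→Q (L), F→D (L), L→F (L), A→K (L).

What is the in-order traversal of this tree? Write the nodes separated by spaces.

D F L H B W R Y V K A Q U G

In-order visits the left subtree, then the node, then the right subtree.
At Y: go left to B.
  At B: go left to L.
    At L: go left to F.
      At F: go left to D.
        D is a leaf — visit D.
      Visit F.
      At F: no right child.
    Visit L.
    At L: go right to H.
      H is a leaf — visit H.
  Visit B.
  At B: go right to R.
    At R: go left to W.
      W is a leaf — visit W.
    Visit R.
    At R: no right child.
Visit Y.
At Y: go right to A.
  At A: go left to K.
    At K: go left to V.
      V is a leaf — visit V.
    Visit K.
    At K: no right child.
  Visit A.
  At A: go right to G.
    At G: go left to Q.
      At Q: no left child.
      Visit Q.
      At Q: go right to U.
        U is a leaf — visit U.
    Visit G.
    At G: no right child.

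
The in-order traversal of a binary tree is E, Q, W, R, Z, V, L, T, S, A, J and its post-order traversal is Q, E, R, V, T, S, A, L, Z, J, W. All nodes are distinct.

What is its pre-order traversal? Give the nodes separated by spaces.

W E Q J Z R L V A S T

The last element of post-order is the root; it splits in-order into left and right subtrees.
Root W: left subtree has 2 nodes {E, Q}, right has 8 {R, Z, V, L, T, S, A, J}.
  Root E: left subtree has 0 nodes { }, right has 1 {Q}.
  Root J: left subtree has 7 nodes {R, Z, V, L, T, S, A}, right has 0 { }.
    Root Z: left subtree has 1 node {R}, right has 5 {V, L, T, S, A}.
      Root L: left subtree has 1 node {V}, right has 3 {T, S, A}.
        Root A: left subtree has 2 nodes {T, S}, right has 0 { }.
          Root S: left subtree has 1 node {T}, right has 0 { }.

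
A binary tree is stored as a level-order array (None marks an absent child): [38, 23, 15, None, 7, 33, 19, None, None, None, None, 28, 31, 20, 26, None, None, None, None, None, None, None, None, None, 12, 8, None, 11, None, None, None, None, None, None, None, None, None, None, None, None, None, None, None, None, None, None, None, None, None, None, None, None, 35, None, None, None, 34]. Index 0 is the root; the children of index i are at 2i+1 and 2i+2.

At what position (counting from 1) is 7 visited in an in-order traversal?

2

In-order visits the left subtree, then the node, then the right subtree.
At 38: go left to 23.
  At 23: no left child.
  Visit 23.
  At 23: go right to 7.
    7 is a leaf — visit 7.
Visit 38.
At 38: go right to 15.
  At 15: go left to 33.
    At 33: go left to 28.
      At 28: no left child.
      Visit 28.
      At 28: go right to 12.
        12 is a leaf — visit 12.
    Visit 33.
    At 33: go right to 31.
      At 31: go left to 8.
        At 8: no left child.
        Visit 8.
        At 8: go right to 35.
          35 is a leaf — visit 35.
      Visit 31.
      At 31: no right child.
  Visit 15.
  At 15: go right to 19.
    At 19: go left to 20.
      At 20: go left to 11.
        At 11: no left child.
        Visit 11.
        At 11: go right to 34.
          34 is a leaf — visit 34.
      Visit 20.
      At 20: no right child.
    Visit 19.
    At 19: go right to 26.
      26 is a leaf — visit 26.
Full in-order sequence: 23, 7, 38, 28, 12, 33, 8, 35, 31, 15, 11, 34, 20, 19, 26.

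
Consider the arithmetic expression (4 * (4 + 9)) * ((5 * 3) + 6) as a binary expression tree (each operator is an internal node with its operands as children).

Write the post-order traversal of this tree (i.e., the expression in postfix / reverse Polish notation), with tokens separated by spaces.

Post-order on an expression tree gives postfix notation: for each operator, emit left operand, right operand, then the operator.

4 4 9 + * 5 3 * 6 + *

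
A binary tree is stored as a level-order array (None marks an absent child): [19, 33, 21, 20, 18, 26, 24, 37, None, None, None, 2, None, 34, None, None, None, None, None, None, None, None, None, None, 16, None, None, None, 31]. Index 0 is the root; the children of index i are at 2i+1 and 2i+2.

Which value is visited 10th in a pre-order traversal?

24

Pre-order visits the node, then its left subtree, then its right subtree.
Visit 19.
At 19: go left to 33.
  Visit 33.
  At 33: go left to 20.
    Visit 20.
    At 20: go left to 37.
      37 is a leaf — visit 37.
    At 20: no right child.
  At 33: go right to 18.
    18 is a leaf — visit 18.
At 19: go right to 21.
  Visit 21.
  At 21: go left to 26.
    Visit 26.
    At 26: go left to 2.
      Visit 2.
      At 2: no left child.
      At 2: go right to 16.
        16 is a leaf — visit 16.
    At 26: no right child.
  At 21: go right to 24.
    Visit 24.
    At 24: go left to 34.
      Visit 34.
      At 34: no left child.
      At 34: go right to 31.
        31 is a leaf — visit 31.
    At 24: no right child.
Full pre-order sequence: 19, 33, 20, 37, 18, 21, 26, 2, 16, 24, 34, 31.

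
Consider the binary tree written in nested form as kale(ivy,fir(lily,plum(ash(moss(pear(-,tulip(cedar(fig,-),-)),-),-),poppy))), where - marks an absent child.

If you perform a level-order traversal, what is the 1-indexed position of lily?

Level-order visits nodes level by level from the root, left to right within each level.
Level 0: kale
Level 1: ivy, fir
Level 2: lily, plum
Level 3: ash, poppy
Level 4: moss
Level 5: pear
Level 6: tulip
Level 7: cedar
Level 8: fig
Full level-order sequence: kale, ivy, fir, lily, plum, ash, poppy, moss, pear, tulip, cedar, fig.

4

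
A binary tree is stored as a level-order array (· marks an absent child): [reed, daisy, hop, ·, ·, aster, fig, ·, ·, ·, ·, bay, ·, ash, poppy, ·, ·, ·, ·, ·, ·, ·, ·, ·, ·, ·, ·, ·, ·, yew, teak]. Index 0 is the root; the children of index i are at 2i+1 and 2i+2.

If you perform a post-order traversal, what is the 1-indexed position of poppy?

7

Post-order visits the left subtree, then the right subtree, then the node.
At reed: go left to daisy.
  daisy is a leaf — visit daisy.
At reed: go right to hop.
  At hop: go left to aster.
    At aster: go left to bay.
      bay is a leaf — visit bay.
    At aster: no right child.
    Visit aster.
  At hop: go right to fig.
    At fig: go left to ash.
      ash is a leaf — visit ash.
    At fig: go right to poppy.
      At poppy: go left to yew.
        yew is a leaf — visit yew.
      At poppy: go right to teak.
        teak is a leaf — visit teak.
      Visit poppy.
    Visit fig.
  Visit hop.
Visit reed.
Full post-order sequence: daisy, bay, aster, ash, yew, teak, poppy, fig, hop, reed.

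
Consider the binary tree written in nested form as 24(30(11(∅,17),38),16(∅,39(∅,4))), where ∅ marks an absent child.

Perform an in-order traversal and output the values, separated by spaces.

In-order visits the left subtree, then the node, then the right subtree.
At 24: go left to 30.
  At 30: go left to 11.
    At 11: no left child.
    Visit 11.
    At 11: go right to 17.
      17 is a leaf — visit 17.
  Visit 30.
  At 30: go right to 38.
    38 is a leaf — visit 38.
Visit 24.
At 24: go right to 16.
  At 16: no left child.
  Visit 16.
  At 16: go right to 39.
    At 39: no left child.
    Visit 39.
    At 39: go right to 4.
      4 is a leaf — visit 4.

11 17 30 38 24 16 39 4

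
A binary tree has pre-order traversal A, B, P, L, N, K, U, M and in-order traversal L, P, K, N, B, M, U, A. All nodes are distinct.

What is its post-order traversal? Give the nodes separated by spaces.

L K N P M U B A

The first element of pre-order is the root; it splits in-order into left and right subtrees.
Root A: left subtree has 7 nodes {L, P, K, N, B, M, U}, right has 0 { }.
  Root B: left subtree has 4 nodes {L, P, K, N}, right has 2 {M, U}.
    Root P: left subtree has 1 node {L}, right has 2 {K, N}.
      Root N: left subtree has 1 node {K}, right has 0 { }.
    Root U: left subtree has 1 node {M}, right has 0 { }.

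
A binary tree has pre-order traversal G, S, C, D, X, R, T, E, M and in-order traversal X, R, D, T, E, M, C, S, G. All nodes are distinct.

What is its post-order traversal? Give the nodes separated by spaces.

The first element of pre-order is the root; it splits in-order into left and right subtrees.
Root G: left subtree has 8 nodes {X, R, D, T, E, M, C, S}, right has 0 { }.
  Root S: left subtree has 7 nodes {X, R, D, T, E, M, C}, right has 0 { }.
    Root C: left subtree has 6 nodes {X, R, D, T, E, M}, right has 0 { }.
      Root D: left subtree has 2 nodes {X, R}, right has 3 {T, E, M}.
        Root X: left subtree has 0 nodes { }, right has 1 {R}.
        Root T: left subtree has 0 nodes { }, right has 2 {E, M}.
          Root E: left subtree has 0 nodes { }, right has 1 {M}.

R X M E T D C S G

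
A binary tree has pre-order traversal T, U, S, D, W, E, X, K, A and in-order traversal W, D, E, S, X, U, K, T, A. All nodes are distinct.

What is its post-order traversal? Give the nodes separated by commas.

The first element of pre-order is the root; it splits in-order into left and right subtrees.
Root T: left subtree has 7 nodes {W, D, E, S, X, U, K}, right has 1 {A}.
  Root U: left subtree has 5 nodes {W, D, E, S, X}, right has 1 {K}.
    Root S: left subtree has 3 nodes {W, D, E}, right has 1 {X}.
      Root D: left subtree has 1 node {W}, right has 1 {E}.

W, E, D, X, S, K, U, A, T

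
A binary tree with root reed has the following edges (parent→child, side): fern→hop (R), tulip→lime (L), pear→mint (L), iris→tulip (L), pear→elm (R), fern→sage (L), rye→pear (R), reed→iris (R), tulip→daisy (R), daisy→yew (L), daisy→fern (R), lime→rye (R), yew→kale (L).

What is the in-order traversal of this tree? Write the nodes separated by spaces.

reed lime rye mint pear elm tulip kale yew daisy sage fern hop iris

In-order visits the left subtree, then the node, then the right subtree.
At reed: no left child.
Visit reed.
At reed: go right to iris.
  At iris: go left to tulip.
    At tulip: go left to lime.
      At lime: no left child.
      Visit lime.
      At lime: go right to rye.
        At rye: no left child.
        Visit rye.
        At rye: go right to pear.
          At pear: go left to mint.
            mint is a leaf — visit mint.
          Visit pear.
          At pear: go right to elm.
            elm is a leaf — visit elm.
    Visit tulip.
    At tulip: go right to daisy.
      At daisy: go left to yew.
        At yew: go left to kale.
          kale is a leaf — visit kale.
        Visit yew.
        At yew: no right child.
      Visit daisy.
      At daisy: go right to fern.
        At fern: go left to sage.
          sage is a leaf — visit sage.
        Visit fern.
        At fern: go right to hop.
          hop is a leaf — visit hop.
  Visit iris.
  At iris: no right child.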